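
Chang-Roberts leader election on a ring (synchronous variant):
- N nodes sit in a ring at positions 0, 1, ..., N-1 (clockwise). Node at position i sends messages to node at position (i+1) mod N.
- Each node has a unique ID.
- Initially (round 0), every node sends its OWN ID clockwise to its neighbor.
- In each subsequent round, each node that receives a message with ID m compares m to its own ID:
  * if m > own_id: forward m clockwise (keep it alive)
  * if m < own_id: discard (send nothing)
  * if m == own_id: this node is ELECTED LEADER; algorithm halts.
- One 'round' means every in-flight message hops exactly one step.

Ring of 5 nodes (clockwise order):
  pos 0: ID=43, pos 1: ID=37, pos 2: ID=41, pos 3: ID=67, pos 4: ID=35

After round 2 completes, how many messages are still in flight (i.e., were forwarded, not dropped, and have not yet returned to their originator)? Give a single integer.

Answer: 2

Derivation:
Round 1: pos1(id37) recv 43: fwd; pos2(id41) recv 37: drop; pos3(id67) recv 41: drop; pos4(id35) recv 67: fwd; pos0(id43) recv 35: drop
Round 2: pos2(id41) recv 43: fwd; pos0(id43) recv 67: fwd
After round 2: 2 messages still in flight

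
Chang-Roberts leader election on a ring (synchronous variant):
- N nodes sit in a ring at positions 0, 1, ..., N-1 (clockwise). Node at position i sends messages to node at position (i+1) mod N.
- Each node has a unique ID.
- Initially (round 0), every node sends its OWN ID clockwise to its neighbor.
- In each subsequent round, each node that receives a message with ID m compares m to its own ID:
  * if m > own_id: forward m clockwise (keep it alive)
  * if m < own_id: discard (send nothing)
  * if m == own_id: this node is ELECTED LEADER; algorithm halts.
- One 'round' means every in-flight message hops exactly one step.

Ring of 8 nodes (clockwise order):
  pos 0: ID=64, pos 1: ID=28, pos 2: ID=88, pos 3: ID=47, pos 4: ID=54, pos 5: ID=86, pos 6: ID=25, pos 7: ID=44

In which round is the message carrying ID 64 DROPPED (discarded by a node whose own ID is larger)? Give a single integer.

Round 1: pos1(id28) recv 64: fwd; pos2(id88) recv 28: drop; pos3(id47) recv 88: fwd; pos4(id54) recv 47: drop; pos5(id86) recv 54: drop; pos6(id25) recv 86: fwd; pos7(id44) recv 25: drop; pos0(id64) recv 44: drop
Round 2: pos2(id88) recv 64: drop; pos4(id54) recv 88: fwd; pos7(id44) recv 86: fwd
Round 3: pos5(id86) recv 88: fwd; pos0(id64) recv 86: fwd
Round 4: pos6(id25) recv 88: fwd; pos1(id28) recv 86: fwd
Round 5: pos7(id44) recv 88: fwd; pos2(id88) recv 86: drop
Round 6: pos0(id64) recv 88: fwd
Round 7: pos1(id28) recv 88: fwd
Round 8: pos2(id88) recv 88: ELECTED
Message ID 64 originates at pos 0; dropped at pos 2 in round 2

Answer: 2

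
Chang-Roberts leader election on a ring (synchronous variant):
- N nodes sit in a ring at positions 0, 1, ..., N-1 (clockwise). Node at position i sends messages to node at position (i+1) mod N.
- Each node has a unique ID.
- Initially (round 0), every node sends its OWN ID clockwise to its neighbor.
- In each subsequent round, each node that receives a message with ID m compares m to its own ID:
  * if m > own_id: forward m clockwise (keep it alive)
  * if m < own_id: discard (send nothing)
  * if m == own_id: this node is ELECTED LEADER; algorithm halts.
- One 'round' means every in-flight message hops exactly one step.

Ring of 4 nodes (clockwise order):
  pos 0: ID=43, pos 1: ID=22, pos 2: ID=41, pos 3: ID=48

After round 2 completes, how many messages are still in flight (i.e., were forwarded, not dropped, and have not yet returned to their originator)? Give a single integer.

Round 1: pos1(id22) recv 43: fwd; pos2(id41) recv 22: drop; pos3(id48) recv 41: drop; pos0(id43) recv 48: fwd
Round 2: pos2(id41) recv 43: fwd; pos1(id22) recv 48: fwd
After round 2: 2 messages still in flight

Answer: 2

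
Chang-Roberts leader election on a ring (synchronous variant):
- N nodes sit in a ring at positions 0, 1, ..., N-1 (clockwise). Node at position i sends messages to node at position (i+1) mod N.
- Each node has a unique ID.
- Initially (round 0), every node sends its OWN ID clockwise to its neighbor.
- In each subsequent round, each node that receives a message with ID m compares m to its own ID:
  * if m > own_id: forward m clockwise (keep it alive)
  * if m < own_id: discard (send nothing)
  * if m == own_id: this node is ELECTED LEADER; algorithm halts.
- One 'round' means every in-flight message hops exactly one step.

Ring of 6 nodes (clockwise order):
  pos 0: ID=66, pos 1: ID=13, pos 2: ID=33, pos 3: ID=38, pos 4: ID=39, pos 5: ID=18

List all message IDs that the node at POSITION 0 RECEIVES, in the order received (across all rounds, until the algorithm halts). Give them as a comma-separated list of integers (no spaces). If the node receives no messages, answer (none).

Answer: 18,39,66

Derivation:
Round 1: pos1(id13) recv 66: fwd; pos2(id33) recv 13: drop; pos3(id38) recv 33: drop; pos4(id39) recv 38: drop; pos5(id18) recv 39: fwd; pos0(id66) recv 18: drop
Round 2: pos2(id33) recv 66: fwd; pos0(id66) recv 39: drop
Round 3: pos3(id38) recv 66: fwd
Round 4: pos4(id39) recv 66: fwd
Round 5: pos5(id18) recv 66: fwd
Round 6: pos0(id66) recv 66: ELECTED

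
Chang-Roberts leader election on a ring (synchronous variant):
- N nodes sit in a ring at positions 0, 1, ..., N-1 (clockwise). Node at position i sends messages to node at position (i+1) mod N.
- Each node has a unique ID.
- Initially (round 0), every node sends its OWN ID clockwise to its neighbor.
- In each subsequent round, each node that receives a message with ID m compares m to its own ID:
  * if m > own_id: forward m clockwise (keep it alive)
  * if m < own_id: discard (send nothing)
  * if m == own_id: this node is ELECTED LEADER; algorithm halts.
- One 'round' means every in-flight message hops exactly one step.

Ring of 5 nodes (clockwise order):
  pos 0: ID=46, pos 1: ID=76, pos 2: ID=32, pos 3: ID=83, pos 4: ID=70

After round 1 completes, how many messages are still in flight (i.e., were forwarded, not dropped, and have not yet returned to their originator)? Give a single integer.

Answer: 3

Derivation:
Round 1: pos1(id76) recv 46: drop; pos2(id32) recv 76: fwd; pos3(id83) recv 32: drop; pos4(id70) recv 83: fwd; pos0(id46) recv 70: fwd
After round 1: 3 messages still in flight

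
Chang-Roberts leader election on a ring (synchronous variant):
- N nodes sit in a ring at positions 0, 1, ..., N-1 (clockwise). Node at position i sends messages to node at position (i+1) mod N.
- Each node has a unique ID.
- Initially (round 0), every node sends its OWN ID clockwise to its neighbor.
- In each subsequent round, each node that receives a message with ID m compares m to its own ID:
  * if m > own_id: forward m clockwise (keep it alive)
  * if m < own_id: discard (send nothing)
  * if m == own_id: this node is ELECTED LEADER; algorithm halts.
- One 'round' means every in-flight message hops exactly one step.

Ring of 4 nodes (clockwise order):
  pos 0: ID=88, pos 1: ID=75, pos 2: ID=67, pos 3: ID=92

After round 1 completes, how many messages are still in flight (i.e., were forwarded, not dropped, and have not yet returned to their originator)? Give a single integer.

Answer: 3

Derivation:
Round 1: pos1(id75) recv 88: fwd; pos2(id67) recv 75: fwd; pos3(id92) recv 67: drop; pos0(id88) recv 92: fwd
After round 1: 3 messages still in flight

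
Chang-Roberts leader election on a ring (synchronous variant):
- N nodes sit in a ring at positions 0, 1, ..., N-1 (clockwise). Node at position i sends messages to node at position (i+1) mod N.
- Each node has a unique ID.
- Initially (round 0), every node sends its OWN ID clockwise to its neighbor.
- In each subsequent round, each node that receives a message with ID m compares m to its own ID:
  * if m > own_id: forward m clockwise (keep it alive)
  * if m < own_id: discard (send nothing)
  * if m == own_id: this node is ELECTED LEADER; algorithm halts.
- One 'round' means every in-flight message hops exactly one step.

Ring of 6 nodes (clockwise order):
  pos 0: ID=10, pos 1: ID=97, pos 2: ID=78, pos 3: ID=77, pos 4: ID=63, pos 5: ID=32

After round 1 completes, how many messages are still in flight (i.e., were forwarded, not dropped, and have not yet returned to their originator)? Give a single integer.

Answer: 5

Derivation:
Round 1: pos1(id97) recv 10: drop; pos2(id78) recv 97: fwd; pos3(id77) recv 78: fwd; pos4(id63) recv 77: fwd; pos5(id32) recv 63: fwd; pos0(id10) recv 32: fwd
After round 1: 5 messages still in flight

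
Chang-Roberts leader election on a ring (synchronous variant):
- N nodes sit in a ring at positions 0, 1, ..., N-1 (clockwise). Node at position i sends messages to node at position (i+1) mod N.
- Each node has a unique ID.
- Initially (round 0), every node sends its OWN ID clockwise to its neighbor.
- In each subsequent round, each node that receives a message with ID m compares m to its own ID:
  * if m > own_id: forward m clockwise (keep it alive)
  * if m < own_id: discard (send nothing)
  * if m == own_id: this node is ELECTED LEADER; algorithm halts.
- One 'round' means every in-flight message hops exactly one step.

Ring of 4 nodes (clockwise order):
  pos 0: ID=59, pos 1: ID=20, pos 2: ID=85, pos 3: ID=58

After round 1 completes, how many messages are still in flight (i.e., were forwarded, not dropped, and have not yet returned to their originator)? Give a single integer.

Answer: 2

Derivation:
Round 1: pos1(id20) recv 59: fwd; pos2(id85) recv 20: drop; pos3(id58) recv 85: fwd; pos0(id59) recv 58: drop
After round 1: 2 messages still in flight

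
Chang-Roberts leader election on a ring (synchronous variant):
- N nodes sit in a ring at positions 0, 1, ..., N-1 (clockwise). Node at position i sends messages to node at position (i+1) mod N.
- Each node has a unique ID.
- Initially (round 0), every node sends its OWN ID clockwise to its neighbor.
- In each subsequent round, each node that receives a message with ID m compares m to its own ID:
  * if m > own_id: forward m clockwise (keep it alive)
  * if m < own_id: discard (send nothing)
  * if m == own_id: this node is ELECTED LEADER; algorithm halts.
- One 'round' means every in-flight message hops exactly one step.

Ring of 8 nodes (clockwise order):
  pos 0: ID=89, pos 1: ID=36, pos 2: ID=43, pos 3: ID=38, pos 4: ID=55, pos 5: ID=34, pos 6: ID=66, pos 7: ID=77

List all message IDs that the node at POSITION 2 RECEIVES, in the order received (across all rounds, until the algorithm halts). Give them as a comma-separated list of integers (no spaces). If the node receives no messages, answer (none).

Answer: 36,89

Derivation:
Round 1: pos1(id36) recv 89: fwd; pos2(id43) recv 36: drop; pos3(id38) recv 43: fwd; pos4(id55) recv 38: drop; pos5(id34) recv 55: fwd; pos6(id66) recv 34: drop; pos7(id77) recv 66: drop; pos0(id89) recv 77: drop
Round 2: pos2(id43) recv 89: fwd; pos4(id55) recv 43: drop; pos6(id66) recv 55: drop
Round 3: pos3(id38) recv 89: fwd
Round 4: pos4(id55) recv 89: fwd
Round 5: pos5(id34) recv 89: fwd
Round 6: pos6(id66) recv 89: fwd
Round 7: pos7(id77) recv 89: fwd
Round 8: pos0(id89) recv 89: ELECTED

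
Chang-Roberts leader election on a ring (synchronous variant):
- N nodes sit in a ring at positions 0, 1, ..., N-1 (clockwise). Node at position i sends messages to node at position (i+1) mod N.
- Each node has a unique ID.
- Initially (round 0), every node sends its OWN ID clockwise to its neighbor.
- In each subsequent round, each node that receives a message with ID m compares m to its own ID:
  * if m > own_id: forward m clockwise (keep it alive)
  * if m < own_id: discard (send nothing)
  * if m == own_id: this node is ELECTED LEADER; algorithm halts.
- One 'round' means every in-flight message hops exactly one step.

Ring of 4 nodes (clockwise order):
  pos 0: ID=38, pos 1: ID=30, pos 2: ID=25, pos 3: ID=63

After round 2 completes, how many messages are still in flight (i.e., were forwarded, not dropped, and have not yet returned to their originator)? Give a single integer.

Answer: 2

Derivation:
Round 1: pos1(id30) recv 38: fwd; pos2(id25) recv 30: fwd; pos3(id63) recv 25: drop; pos0(id38) recv 63: fwd
Round 2: pos2(id25) recv 38: fwd; pos3(id63) recv 30: drop; pos1(id30) recv 63: fwd
After round 2: 2 messages still in flight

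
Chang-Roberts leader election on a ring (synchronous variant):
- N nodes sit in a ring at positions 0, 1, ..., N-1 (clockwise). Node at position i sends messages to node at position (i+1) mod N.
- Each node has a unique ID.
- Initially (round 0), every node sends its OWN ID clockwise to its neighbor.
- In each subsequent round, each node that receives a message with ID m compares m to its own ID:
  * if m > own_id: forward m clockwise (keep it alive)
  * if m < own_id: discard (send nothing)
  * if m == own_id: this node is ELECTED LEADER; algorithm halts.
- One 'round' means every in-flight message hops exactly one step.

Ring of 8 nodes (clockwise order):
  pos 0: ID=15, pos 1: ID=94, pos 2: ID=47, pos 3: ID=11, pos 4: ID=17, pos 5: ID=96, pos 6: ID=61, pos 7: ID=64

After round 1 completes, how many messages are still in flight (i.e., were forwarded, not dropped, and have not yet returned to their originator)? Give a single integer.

Round 1: pos1(id94) recv 15: drop; pos2(id47) recv 94: fwd; pos3(id11) recv 47: fwd; pos4(id17) recv 11: drop; pos5(id96) recv 17: drop; pos6(id61) recv 96: fwd; pos7(id64) recv 61: drop; pos0(id15) recv 64: fwd
After round 1: 4 messages still in flight

Answer: 4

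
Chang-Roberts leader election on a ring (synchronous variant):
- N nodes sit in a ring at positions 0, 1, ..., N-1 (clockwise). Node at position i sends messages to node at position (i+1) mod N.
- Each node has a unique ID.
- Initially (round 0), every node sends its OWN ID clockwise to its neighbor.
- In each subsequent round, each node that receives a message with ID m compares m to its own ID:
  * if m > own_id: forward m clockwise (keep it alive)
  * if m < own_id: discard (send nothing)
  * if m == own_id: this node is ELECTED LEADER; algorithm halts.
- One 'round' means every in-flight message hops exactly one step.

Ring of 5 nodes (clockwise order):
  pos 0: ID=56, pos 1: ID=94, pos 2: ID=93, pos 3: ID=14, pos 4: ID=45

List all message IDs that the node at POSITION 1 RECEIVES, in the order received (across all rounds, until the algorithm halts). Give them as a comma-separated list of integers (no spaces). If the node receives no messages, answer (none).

Round 1: pos1(id94) recv 56: drop; pos2(id93) recv 94: fwd; pos3(id14) recv 93: fwd; pos4(id45) recv 14: drop; pos0(id56) recv 45: drop
Round 2: pos3(id14) recv 94: fwd; pos4(id45) recv 93: fwd
Round 3: pos4(id45) recv 94: fwd; pos0(id56) recv 93: fwd
Round 4: pos0(id56) recv 94: fwd; pos1(id94) recv 93: drop
Round 5: pos1(id94) recv 94: ELECTED

Answer: 56,93,94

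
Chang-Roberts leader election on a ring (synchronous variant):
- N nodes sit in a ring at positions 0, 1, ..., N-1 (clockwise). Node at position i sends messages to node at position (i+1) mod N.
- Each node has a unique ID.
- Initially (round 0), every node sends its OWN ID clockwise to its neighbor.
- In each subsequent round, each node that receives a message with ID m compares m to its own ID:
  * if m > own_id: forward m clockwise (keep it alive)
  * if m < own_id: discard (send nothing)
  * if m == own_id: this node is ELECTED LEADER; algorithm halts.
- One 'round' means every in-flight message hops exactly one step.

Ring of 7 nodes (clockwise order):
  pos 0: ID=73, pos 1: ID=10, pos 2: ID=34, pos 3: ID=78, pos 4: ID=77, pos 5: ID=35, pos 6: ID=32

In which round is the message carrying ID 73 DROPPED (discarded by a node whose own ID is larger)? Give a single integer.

Answer: 3

Derivation:
Round 1: pos1(id10) recv 73: fwd; pos2(id34) recv 10: drop; pos3(id78) recv 34: drop; pos4(id77) recv 78: fwd; pos5(id35) recv 77: fwd; pos6(id32) recv 35: fwd; pos0(id73) recv 32: drop
Round 2: pos2(id34) recv 73: fwd; pos5(id35) recv 78: fwd; pos6(id32) recv 77: fwd; pos0(id73) recv 35: drop
Round 3: pos3(id78) recv 73: drop; pos6(id32) recv 78: fwd; pos0(id73) recv 77: fwd
Round 4: pos0(id73) recv 78: fwd; pos1(id10) recv 77: fwd
Round 5: pos1(id10) recv 78: fwd; pos2(id34) recv 77: fwd
Round 6: pos2(id34) recv 78: fwd; pos3(id78) recv 77: drop
Round 7: pos3(id78) recv 78: ELECTED
Message ID 73 originates at pos 0; dropped at pos 3 in round 3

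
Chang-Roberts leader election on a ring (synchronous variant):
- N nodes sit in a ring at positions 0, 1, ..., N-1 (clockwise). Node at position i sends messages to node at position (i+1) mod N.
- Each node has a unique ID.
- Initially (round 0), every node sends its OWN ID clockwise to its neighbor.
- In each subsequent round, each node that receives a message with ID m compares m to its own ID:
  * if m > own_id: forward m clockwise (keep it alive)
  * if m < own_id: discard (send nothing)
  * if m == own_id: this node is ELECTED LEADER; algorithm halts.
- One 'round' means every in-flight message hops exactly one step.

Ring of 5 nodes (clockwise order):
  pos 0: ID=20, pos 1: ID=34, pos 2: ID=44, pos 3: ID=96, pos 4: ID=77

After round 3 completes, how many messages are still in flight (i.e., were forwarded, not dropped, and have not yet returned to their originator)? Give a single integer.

Answer: 2

Derivation:
Round 1: pos1(id34) recv 20: drop; pos2(id44) recv 34: drop; pos3(id96) recv 44: drop; pos4(id77) recv 96: fwd; pos0(id20) recv 77: fwd
Round 2: pos0(id20) recv 96: fwd; pos1(id34) recv 77: fwd
Round 3: pos1(id34) recv 96: fwd; pos2(id44) recv 77: fwd
After round 3: 2 messages still in flight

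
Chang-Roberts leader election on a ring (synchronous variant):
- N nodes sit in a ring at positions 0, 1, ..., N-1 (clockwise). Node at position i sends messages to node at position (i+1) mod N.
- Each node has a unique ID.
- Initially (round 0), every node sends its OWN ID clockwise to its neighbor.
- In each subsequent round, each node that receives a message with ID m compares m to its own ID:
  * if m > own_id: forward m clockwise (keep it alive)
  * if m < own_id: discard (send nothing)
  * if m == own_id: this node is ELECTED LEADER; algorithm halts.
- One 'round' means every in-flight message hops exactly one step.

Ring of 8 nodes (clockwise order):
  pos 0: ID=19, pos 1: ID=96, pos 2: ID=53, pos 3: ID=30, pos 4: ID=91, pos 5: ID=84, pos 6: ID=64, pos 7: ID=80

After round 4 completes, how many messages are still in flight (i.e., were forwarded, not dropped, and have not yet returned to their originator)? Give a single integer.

Round 1: pos1(id96) recv 19: drop; pos2(id53) recv 96: fwd; pos3(id30) recv 53: fwd; pos4(id91) recv 30: drop; pos5(id84) recv 91: fwd; pos6(id64) recv 84: fwd; pos7(id80) recv 64: drop; pos0(id19) recv 80: fwd
Round 2: pos3(id30) recv 96: fwd; pos4(id91) recv 53: drop; pos6(id64) recv 91: fwd; pos7(id80) recv 84: fwd; pos1(id96) recv 80: drop
Round 3: pos4(id91) recv 96: fwd; pos7(id80) recv 91: fwd; pos0(id19) recv 84: fwd
Round 4: pos5(id84) recv 96: fwd; pos0(id19) recv 91: fwd; pos1(id96) recv 84: drop
After round 4: 2 messages still in flight

Answer: 2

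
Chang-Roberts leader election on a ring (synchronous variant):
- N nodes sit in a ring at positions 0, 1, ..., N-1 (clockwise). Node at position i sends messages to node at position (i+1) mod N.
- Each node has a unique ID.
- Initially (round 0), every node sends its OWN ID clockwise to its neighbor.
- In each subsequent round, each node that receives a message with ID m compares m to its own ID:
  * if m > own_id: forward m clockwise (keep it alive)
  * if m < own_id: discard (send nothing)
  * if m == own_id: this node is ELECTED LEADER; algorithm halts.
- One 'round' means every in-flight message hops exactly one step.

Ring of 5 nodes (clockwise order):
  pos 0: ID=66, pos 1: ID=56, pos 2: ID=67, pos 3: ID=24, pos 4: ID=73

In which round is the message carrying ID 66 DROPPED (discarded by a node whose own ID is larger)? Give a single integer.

Answer: 2

Derivation:
Round 1: pos1(id56) recv 66: fwd; pos2(id67) recv 56: drop; pos3(id24) recv 67: fwd; pos4(id73) recv 24: drop; pos0(id66) recv 73: fwd
Round 2: pos2(id67) recv 66: drop; pos4(id73) recv 67: drop; pos1(id56) recv 73: fwd
Round 3: pos2(id67) recv 73: fwd
Round 4: pos3(id24) recv 73: fwd
Round 5: pos4(id73) recv 73: ELECTED
Message ID 66 originates at pos 0; dropped at pos 2 in round 2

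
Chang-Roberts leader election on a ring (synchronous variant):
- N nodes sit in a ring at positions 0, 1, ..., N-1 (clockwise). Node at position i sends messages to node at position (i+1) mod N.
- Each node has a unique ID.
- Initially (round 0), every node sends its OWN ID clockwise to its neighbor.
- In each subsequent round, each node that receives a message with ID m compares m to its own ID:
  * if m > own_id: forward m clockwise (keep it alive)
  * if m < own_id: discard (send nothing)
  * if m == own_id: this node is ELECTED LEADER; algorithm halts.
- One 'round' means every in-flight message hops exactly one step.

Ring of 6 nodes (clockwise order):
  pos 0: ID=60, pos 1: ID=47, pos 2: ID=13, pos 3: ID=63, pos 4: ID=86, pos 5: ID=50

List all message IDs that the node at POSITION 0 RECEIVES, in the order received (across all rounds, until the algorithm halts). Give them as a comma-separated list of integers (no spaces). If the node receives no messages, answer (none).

Round 1: pos1(id47) recv 60: fwd; pos2(id13) recv 47: fwd; pos3(id63) recv 13: drop; pos4(id86) recv 63: drop; pos5(id50) recv 86: fwd; pos0(id60) recv 50: drop
Round 2: pos2(id13) recv 60: fwd; pos3(id63) recv 47: drop; pos0(id60) recv 86: fwd
Round 3: pos3(id63) recv 60: drop; pos1(id47) recv 86: fwd
Round 4: pos2(id13) recv 86: fwd
Round 5: pos3(id63) recv 86: fwd
Round 6: pos4(id86) recv 86: ELECTED

Answer: 50,86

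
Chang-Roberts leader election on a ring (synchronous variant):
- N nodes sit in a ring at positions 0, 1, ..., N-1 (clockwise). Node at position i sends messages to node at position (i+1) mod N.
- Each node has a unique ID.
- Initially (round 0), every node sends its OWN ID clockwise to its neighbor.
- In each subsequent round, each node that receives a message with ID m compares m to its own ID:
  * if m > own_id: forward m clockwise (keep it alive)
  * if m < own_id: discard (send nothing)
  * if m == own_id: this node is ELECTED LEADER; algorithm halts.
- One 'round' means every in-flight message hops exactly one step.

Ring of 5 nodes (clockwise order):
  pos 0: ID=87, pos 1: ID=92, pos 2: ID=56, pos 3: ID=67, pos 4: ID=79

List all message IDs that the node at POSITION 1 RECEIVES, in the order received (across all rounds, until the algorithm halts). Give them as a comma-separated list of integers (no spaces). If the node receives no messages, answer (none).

Answer: 87,92

Derivation:
Round 1: pos1(id92) recv 87: drop; pos2(id56) recv 92: fwd; pos3(id67) recv 56: drop; pos4(id79) recv 67: drop; pos0(id87) recv 79: drop
Round 2: pos3(id67) recv 92: fwd
Round 3: pos4(id79) recv 92: fwd
Round 4: pos0(id87) recv 92: fwd
Round 5: pos1(id92) recv 92: ELECTED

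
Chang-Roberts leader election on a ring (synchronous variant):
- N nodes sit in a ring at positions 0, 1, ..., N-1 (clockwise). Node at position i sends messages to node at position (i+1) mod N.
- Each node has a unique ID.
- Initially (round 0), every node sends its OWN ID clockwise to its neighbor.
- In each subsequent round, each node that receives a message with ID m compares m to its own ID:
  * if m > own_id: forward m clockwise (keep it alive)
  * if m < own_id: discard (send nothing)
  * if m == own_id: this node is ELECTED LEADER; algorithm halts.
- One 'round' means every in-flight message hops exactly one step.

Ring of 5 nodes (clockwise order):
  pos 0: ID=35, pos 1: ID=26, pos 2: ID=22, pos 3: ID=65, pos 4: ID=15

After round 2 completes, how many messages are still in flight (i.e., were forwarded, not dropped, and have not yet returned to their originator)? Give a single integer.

Round 1: pos1(id26) recv 35: fwd; pos2(id22) recv 26: fwd; pos3(id65) recv 22: drop; pos4(id15) recv 65: fwd; pos0(id35) recv 15: drop
Round 2: pos2(id22) recv 35: fwd; pos3(id65) recv 26: drop; pos0(id35) recv 65: fwd
After round 2: 2 messages still in flight

Answer: 2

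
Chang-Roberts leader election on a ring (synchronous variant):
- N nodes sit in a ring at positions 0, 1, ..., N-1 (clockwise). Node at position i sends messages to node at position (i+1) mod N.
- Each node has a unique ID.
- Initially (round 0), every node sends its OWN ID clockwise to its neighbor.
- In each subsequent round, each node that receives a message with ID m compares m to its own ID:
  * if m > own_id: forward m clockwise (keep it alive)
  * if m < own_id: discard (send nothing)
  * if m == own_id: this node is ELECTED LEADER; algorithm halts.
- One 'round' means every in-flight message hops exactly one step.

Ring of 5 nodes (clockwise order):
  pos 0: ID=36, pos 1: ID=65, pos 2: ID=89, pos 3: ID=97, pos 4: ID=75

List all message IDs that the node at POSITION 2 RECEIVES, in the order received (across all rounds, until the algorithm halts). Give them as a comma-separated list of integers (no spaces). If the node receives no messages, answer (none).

Round 1: pos1(id65) recv 36: drop; pos2(id89) recv 65: drop; pos3(id97) recv 89: drop; pos4(id75) recv 97: fwd; pos0(id36) recv 75: fwd
Round 2: pos0(id36) recv 97: fwd; pos1(id65) recv 75: fwd
Round 3: pos1(id65) recv 97: fwd; pos2(id89) recv 75: drop
Round 4: pos2(id89) recv 97: fwd
Round 5: pos3(id97) recv 97: ELECTED

Answer: 65,75,97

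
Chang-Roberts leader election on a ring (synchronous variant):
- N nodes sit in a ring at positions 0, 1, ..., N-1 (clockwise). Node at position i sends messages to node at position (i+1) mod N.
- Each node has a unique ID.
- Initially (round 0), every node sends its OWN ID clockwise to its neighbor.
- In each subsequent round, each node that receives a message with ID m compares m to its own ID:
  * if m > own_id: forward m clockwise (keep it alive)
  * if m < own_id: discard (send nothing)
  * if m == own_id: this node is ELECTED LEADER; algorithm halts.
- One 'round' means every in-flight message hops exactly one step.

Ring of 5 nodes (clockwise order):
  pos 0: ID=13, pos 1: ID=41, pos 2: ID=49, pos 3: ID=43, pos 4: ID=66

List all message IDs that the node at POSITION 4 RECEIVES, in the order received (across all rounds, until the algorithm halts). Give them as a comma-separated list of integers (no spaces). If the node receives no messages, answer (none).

Round 1: pos1(id41) recv 13: drop; pos2(id49) recv 41: drop; pos3(id43) recv 49: fwd; pos4(id66) recv 43: drop; pos0(id13) recv 66: fwd
Round 2: pos4(id66) recv 49: drop; pos1(id41) recv 66: fwd
Round 3: pos2(id49) recv 66: fwd
Round 4: pos3(id43) recv 66: fwd
Round 5: pos4(id66) recv 66: ELECTED

Answer: 43,49,66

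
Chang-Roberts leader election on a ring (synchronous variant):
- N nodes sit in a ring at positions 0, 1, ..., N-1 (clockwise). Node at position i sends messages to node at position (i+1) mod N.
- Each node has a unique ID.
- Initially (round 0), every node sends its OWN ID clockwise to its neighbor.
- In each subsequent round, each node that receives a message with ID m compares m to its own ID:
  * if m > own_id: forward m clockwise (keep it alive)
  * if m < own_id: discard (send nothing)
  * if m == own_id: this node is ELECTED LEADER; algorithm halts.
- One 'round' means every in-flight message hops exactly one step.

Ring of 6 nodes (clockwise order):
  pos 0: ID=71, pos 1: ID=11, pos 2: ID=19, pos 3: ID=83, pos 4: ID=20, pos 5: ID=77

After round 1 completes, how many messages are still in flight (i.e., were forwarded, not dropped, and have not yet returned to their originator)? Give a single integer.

Answer: 3

Derivation:
Round 1: pos1(id11) recv 71: fwd; pos2(id19) recv 11: drop; pos3(id83) recv 19: drop; pos4(id20) recv 83: fwd; pos5(id77) recv 20: drop; pos0(id71) recv 77: fwd
After round 1: 3 messages still in flight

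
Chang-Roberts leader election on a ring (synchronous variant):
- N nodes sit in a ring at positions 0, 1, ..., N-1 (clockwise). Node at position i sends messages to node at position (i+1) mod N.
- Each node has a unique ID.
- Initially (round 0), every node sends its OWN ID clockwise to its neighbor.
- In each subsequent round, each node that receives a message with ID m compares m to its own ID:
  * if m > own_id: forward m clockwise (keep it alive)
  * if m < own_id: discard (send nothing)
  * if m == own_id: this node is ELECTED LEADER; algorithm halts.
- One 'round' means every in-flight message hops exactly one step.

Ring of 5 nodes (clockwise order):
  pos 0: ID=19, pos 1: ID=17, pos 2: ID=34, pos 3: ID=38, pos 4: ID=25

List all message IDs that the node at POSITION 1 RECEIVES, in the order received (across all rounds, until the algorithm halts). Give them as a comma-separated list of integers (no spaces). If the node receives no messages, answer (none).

Answer: 19,25,38

Derivation:
Round 1: pos1(id17) recv 19: fwd; pos2(id34) recv 17: drop; pos3(id38) recv 34: drop; pos4(id25) recv 38: fwd; pos0(id19) recv 25: fwd
Round 2: pos2(id34) recv 19: drop; pos0(id19) recv 38: fwd; pos1(id17) recv 25: fwd
Round 3: pos1(id17) recv 38: fwd; pos2(id34) recv 25: drop
Round 4: pos2(id34) recv 38: fwd
Round 5: pos3(id38) recv 38: ELECTED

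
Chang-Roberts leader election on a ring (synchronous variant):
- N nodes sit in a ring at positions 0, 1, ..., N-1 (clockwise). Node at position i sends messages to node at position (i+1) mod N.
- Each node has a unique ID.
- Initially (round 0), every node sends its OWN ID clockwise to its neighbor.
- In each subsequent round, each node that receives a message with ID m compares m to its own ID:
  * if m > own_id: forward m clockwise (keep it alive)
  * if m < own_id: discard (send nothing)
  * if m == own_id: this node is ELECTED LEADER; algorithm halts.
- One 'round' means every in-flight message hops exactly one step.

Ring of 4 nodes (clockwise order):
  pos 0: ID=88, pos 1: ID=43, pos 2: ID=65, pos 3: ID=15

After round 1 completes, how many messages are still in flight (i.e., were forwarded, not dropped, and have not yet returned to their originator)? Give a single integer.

Round 1: pos1(id43) recv 88: fwd; pos2(id65) recv 43: drop; pos3(id15) recv 65: fwd; pos0(id88) recv 15: drop
After round 1: 2 messages still in flight

Answer: 2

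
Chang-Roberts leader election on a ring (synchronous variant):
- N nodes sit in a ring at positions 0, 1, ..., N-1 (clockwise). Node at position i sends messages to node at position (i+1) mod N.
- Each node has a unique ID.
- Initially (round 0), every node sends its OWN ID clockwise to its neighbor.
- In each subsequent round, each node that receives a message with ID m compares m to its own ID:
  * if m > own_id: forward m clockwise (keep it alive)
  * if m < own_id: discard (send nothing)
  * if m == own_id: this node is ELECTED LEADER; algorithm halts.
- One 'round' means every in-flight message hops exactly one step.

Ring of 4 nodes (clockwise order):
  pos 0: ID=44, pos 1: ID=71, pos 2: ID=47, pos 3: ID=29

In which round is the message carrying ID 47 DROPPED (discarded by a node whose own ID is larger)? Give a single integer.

Round 1: pos1(id71) recv 44: drop; pos2(id47) recv 71: fwd; pos3(id29) recv 47: fwd; pos0(id44) recv 29: drop
Round 2: pos3(id29) recv 71: fwd; pos0(id44) recv 47: fwd
Round 3: pos0(id44) recv 71: fwd; pos1(id71) recv 47: drop
Round 4: pos1(id71) recv 71: ELECTED
Message ID 47 originates at pos 2; dropped at pos 1 in round 3

Answer: 3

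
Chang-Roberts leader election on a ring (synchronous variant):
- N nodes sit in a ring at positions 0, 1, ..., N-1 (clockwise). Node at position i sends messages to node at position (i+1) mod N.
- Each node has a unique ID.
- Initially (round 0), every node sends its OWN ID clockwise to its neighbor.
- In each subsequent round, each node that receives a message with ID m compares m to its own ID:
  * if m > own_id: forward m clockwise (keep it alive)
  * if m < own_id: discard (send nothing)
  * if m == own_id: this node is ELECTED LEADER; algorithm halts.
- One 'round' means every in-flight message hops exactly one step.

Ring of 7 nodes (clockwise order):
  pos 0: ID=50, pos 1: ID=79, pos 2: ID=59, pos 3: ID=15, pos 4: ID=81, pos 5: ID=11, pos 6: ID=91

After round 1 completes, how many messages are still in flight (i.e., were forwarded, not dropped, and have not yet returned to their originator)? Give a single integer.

Answer: 4

Derivation:
Round 1: pos1(id79) recv 50: drop; pos2(id59) recv 79: fwd; pos3(id15) recv 59: fwd; pos4(id81) recv 15: drop; pos5(id11) recv 81: fwd; pos6(id91) recv 11: drop; pos0(id50) recv 91: fwd
After round 1: 4 messages still in flight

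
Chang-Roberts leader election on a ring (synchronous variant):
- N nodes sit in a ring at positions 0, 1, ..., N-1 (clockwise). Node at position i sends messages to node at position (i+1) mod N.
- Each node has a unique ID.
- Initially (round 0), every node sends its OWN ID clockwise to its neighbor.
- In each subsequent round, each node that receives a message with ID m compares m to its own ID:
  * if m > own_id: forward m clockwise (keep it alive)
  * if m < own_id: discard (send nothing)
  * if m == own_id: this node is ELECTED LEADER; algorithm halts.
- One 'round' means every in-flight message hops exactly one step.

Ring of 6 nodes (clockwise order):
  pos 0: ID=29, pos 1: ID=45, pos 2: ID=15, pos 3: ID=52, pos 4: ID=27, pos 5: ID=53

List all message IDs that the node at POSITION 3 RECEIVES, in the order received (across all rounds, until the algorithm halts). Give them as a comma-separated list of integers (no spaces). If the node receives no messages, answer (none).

Round 1: pos1(id45) recv 29: drop; pos2(id15) recv 45: fwd; pos3(id52) recv 15: drop; pos4(id27) recv 52: fwd; pos5(id53) recv 27: drop; pos0(id29) recv 53: fwd
Round 2: pos3(id52) recv 45: drop; pos5(id53) recv 52: drop; pos1(id45) recv 53: fwd
Round 3: pos2(id15) recv 53: fwd
Round 4: pos3(id52) recv 53: fwd
Round 5: pos4(id27) recv 53: fwd
Round 6: pos5(id53) recv 53: ELECTED

Answer: 15,45,53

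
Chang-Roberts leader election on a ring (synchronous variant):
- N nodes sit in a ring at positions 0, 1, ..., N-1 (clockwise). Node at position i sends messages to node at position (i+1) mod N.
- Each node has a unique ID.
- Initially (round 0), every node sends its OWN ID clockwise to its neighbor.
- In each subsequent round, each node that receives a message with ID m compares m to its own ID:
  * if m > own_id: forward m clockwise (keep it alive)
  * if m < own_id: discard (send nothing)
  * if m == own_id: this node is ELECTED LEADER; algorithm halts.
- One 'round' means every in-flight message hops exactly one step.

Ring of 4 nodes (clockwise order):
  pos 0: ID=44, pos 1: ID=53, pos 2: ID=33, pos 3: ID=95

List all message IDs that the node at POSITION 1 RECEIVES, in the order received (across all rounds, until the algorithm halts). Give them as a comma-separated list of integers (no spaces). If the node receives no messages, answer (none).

Round 1: pos1(id53) recv 44: drop; pos2(id33) recv 53: fwd; pos3(id95) recv 33: drop; pos0(id44) recv 95: fwd
Round 2: pos3(id95) recv 53: drop; pos1(id53) recv 95: fwd
Round 3: pos2(id33) recv 95: fwd
Round 4: pos3(id95) recv 95: ELECTED

Answer: 44,95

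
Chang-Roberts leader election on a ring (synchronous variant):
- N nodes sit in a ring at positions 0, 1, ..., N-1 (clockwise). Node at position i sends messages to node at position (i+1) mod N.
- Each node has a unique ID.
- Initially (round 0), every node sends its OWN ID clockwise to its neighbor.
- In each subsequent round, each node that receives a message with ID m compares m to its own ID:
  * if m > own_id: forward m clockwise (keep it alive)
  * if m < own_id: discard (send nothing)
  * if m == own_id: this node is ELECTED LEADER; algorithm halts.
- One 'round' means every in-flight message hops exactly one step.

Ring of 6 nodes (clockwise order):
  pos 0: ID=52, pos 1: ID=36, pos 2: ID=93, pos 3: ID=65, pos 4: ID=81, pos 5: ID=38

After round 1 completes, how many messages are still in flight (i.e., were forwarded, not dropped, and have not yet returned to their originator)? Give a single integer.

Round 1: pos1(id36) recv 52: fwd; pos2(id93) recv 36: drop; pos3(id65) recv 93: fwd; pos4(id81) recv 65: drop; pos5(id38) recv 81: fwd; pos0(id52) recv 38: drop
After round 1: 3 messages still in flight

Answer: 3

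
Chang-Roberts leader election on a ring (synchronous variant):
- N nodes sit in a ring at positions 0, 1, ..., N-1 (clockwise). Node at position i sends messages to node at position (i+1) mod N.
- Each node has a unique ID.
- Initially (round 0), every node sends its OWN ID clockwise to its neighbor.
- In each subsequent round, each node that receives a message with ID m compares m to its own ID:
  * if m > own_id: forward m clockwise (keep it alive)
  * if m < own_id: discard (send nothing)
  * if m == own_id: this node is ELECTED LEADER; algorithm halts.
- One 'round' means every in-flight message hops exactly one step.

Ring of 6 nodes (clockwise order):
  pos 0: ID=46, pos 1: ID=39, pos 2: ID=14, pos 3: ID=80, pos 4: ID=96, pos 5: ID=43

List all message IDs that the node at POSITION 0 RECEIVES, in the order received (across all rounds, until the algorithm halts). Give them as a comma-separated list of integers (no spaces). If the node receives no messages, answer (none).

Round 1: pos1(id39) recv 46: fwd; pos2(id14) recv 39: fwd; pos3(id80) recv 14: drop; pos4(id96) recv 80: drop; pos5(id43) recv 96: fwd; pos0(id46) recv 43: drop
Round 2: pos2(id14) recv 46: fwd; pos3(id80) recv 39: drop; pos0(id46) recv 96: fwd
Round 3: pos3(id80) recv 46: drop; pos1(id39) recv 96: fwd
Round 4: pos2(id14) recv 96: fwd
Round 5: pos3(id80) recv 96: fwd
Round 6: pos4(id96) recv 96: ELECTED

Answer: 43,96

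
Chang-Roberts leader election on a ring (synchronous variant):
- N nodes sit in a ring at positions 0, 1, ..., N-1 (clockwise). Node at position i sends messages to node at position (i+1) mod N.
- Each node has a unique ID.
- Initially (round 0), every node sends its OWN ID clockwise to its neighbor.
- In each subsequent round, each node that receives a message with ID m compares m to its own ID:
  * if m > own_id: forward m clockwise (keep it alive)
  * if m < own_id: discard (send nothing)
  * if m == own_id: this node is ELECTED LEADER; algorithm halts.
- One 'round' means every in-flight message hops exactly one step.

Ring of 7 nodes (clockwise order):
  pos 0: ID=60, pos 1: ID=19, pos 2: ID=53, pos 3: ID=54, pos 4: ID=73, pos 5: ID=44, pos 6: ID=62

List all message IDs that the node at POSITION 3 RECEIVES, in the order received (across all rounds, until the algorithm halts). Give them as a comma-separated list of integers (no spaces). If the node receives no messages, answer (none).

Round 1: pos1(id19) recv 60: fwd; pos2(id53) recv 19: drop; pos3(id54) recv 53: drop; pos4(id73) recv 54: drop; pos5(id44) recv 73: fwd; pos6(id62) recv 44: drop; pos0(id60) recv 62: fwd
Round 2: pos2(id53) recv 60: fwd; pos6(id62) recv 73: fwd; pos1(id19) recv 62: fwd
Round 3: pos3(id54) recv 60: fwd; pos0(id60) recv 73: fwd; pos2(id53) recv 62: fwd
Round 4: pos4(id73) recv 60: drop; pos1(id19) recv 73: fwd; pos3(id54) recv 62: fwd
Round 5: pos2(id53) recv 73: fwd; pos4(id73) recv 62: drop
Round 6: pos3(id54) recv 73: fwd
Round 7: pos4(id73) recv 73: ELECTED

Answer: 53,60,62,73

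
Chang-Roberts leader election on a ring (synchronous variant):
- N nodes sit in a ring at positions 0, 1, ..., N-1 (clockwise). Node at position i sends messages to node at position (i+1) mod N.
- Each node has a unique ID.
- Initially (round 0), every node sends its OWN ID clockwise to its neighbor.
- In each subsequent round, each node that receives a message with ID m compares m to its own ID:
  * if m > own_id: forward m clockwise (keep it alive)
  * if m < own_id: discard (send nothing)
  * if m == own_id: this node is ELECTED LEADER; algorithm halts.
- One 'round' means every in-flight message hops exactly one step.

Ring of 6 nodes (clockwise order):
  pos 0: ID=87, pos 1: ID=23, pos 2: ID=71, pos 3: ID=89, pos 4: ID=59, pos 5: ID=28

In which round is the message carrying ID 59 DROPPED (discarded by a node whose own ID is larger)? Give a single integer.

Answer: 2

Derivation:
Round 1: pos1(id23) recv 87: fwd; pos2(id71) recv 23: drop; pos3(id89) recv 71: drop; pos4(id59) recv 89: fwd; pos5(id28) recv 59: fwd; pos0(id87) recv 28: drop
Round 2: pos2(id71) recv 87: fwd; pos5(id28) recv 89: fwd; pos0(id87) recv 59: drop
Round 3: pos3(id89) recv 87: drop; pos0(id87) recv 89: fwd
Round 4: pos1(id23) recv 89: fwd
Round 5: pos2(id71) recv 89: fwd
Round 6: pos3(id89) recv 89: ELECTED
Message ID 59 originates at pos 4; dropped at pos 0 in round 2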